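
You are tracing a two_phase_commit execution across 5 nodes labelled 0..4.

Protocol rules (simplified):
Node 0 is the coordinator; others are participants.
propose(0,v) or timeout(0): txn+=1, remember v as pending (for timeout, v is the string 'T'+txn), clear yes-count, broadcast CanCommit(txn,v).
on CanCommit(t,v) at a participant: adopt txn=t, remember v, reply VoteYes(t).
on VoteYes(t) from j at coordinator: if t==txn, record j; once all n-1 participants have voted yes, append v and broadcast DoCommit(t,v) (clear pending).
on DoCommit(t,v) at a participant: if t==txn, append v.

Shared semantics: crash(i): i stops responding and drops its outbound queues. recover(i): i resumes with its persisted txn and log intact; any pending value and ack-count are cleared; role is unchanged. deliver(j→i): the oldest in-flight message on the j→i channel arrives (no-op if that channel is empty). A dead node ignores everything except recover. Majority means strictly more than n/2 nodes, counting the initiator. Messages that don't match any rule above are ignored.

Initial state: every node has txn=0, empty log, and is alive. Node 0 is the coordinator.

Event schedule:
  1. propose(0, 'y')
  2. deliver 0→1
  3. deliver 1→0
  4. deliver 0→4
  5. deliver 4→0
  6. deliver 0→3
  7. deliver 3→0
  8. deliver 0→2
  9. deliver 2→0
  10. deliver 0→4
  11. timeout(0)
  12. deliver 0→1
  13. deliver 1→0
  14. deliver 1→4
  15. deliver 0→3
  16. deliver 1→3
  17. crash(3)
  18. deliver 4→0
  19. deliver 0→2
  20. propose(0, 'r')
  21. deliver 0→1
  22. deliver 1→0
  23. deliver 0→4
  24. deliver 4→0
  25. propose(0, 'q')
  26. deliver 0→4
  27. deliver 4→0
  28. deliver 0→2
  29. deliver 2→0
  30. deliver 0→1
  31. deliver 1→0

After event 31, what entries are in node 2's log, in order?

y

step 1 propose(0,'y'): 0={coor,t=1,log=-}
step 2 deliver 0→1: 1={part,t=1,log=-}
step 3 deliver 1→0: —
step 4 deliver 0→4: 4={part,t=1,log=-}
step 5 deliver 4→0: —
step 6 deliver 0→3: 3={part,t=1,log=-}
step 7 deliver 3→0: —
step 8 deliver 0→2: 2={part,t=1,log=-}
step 9 deliver 2→0: 0={coor,t=1,log=y}
step 10 deliver 0→4: 4={part,t=1,log=y}
step 11 timeout(0): 0={coor,t=2,log=y}
step 12 deliver 0→1: 1={part,t=1,log=y}
step 13 deliver 1→0: —
step 14 deliver 1→4: —
step 15 deliver 0→3: 3={part,t=1,log=y}
step 16 deliver 1→3: —
step 17 crash(3): 3={✗part,t=1,log=y}
step 18 deliver 4→0: —
step 19 deliver 0→2: 2={part,t=1,log=y}
step 20 propose(0,'r'): 0={coor,t=3,log=y}
step 21 deliver 0→1: 1={part,t=2,log=y}
step 22 deliver 1→0: —
step 23 deliver 0→4: 4={part,t=2,log=y}
step 24 deliver 4→0: —
step 25 propose(0,'q'): 0={coor,t=4,log=y}
step 26 deliver 0→4: 4={part,t=3,log=y}
step 27 deliver 4→0: —
step 28 deliver 0→2: 2={part,t=2,log=y}
step 29 deliver 2→0: —
step 30 deliver 0→1: 1={part,t=3,log=y}
step 31 deliver 1→0: —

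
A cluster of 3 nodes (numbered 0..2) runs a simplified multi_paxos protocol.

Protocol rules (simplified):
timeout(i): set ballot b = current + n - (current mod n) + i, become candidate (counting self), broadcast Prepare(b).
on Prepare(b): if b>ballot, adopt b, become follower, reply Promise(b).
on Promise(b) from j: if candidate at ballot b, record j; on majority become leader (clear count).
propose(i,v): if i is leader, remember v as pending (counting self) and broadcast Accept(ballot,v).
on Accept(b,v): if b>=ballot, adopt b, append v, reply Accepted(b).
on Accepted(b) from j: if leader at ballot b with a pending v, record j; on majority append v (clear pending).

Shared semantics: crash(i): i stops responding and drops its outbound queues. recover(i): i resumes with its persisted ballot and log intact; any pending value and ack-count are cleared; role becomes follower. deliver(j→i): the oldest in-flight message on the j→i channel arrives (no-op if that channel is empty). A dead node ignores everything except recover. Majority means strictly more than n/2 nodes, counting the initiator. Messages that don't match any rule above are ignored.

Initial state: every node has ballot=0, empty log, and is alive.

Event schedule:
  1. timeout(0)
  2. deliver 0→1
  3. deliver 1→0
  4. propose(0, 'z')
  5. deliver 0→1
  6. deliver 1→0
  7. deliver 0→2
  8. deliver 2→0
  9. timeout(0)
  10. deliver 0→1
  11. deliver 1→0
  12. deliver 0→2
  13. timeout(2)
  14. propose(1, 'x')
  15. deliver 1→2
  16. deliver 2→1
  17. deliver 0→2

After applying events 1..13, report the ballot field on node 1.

after 1 — timeout(0): n0:cand/b3/[-]
after 2 — deliver 0→1: n1:foll/b3/[-]
after 3 — deliver 1→0: n0:lead/b3/[-]
after 4 — propose(0,'z'): ·
after 5 — deliver 0→1: n1:foll/b3/[z]
after 6 — deliver 1→0: n0:lead/b3/[z]
after 7 — deliver 0→2: n2:foll/b3/[-]
after 8 — deliver 2→0: ·
after 9 — timeout(0): n0:cand/b6/[z]
after 10 — deliver 0→1: n1:foll/b6/[z]
after 11 — deliver 1→0: n0:lead/b6/[z]
after 12 — deliver 0→2: n2:foll/b3/[z]
after 13 — timeout(2): n2:cand/b8/[z]

6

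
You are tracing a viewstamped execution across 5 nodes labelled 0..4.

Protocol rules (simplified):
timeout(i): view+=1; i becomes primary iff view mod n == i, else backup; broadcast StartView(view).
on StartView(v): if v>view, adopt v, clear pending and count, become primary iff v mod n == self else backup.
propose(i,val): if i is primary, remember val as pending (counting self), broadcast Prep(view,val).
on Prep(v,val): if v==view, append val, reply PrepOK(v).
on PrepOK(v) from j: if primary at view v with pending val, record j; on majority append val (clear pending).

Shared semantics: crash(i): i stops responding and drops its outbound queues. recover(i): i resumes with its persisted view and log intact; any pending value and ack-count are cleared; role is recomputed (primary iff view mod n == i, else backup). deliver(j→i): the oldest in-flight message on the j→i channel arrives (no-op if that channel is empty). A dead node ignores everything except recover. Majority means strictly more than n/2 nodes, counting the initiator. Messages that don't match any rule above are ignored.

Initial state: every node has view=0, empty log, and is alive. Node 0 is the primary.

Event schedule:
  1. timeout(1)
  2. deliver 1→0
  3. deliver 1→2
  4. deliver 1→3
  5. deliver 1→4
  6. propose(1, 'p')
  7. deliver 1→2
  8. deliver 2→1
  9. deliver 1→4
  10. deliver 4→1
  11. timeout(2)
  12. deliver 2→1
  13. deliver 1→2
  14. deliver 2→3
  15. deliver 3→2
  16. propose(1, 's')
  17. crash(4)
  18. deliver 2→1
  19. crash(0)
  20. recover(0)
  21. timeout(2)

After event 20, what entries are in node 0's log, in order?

empty

e1 timeout(1): 1[prim,v=1,-]
e2 deliver 1→0: 0[back,v=1,-]
e3 deliver 1→2: 2[back,v=1,-]
e4 deliver 1→3: 3[back,v=1,-]
e5 deliver 1→4: 4[back,v=1,-]
e6 propose(1,'p'): ·
e7 deliver 1→2: 2[back,v=1,p]
e8 deliver 2→1: ·
e9 deliver 1→4: 4[back,v=1,p]
e10 deliver 4→1: 1[prim,v=1,p]
e11 timeout(2): 2[prim,v=2,p]
e12 deliver 2→1: 1[back,v=2,p]
e13 deliver 1→2: ·
e14 deliver 2→3: 3[back,v=2,-]
e15 deliver 3→2: ·
e16 propose(1,'s'): ·
e17 crash(4): 4[✗back,v=1,p]
e18 deliver 2→1: ·
e19 crash(0): 0[✗back,v=1,-]
e20 recover(0): 0[back,v=1,-]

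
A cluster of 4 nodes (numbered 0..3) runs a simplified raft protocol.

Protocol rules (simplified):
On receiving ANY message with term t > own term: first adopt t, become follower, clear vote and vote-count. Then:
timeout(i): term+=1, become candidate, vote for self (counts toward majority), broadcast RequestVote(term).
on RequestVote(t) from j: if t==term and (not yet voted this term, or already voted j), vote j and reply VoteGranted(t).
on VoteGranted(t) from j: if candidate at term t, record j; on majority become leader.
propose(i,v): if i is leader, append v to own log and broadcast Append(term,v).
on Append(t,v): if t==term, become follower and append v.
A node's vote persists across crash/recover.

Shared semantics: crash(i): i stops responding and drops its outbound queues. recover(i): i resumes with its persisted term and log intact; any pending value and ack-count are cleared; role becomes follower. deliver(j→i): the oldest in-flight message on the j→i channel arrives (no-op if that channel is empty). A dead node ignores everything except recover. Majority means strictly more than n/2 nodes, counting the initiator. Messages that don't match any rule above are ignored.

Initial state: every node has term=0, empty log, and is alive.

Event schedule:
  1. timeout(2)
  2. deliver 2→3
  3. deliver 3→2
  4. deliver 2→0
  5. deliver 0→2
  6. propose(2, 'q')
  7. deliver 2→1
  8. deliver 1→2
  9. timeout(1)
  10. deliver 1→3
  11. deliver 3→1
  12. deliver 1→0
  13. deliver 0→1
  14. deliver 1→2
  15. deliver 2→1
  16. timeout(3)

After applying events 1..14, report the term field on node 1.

2

step 1 timeout(2): 2={cand,t=1,log=-}
step 2 deliver 2→3: 3={foll,t=1,log=-}
step 3 deliver 3→2: —
step 4 deliver 2→0: 0={foll,t=1,log=-}
step 5 deliver 0→2: 2={lead,t=1,log=-}
step 6 propose(2,'q'): 2={lead,t=1,log=q}
step 7 deliver 2→1: 1={foll,t=1,log=-}
step 8 deliver 1→2: —
step 9 timeout(1): 1={cand,t=2,log=-}
step 10 deliver 1→3: 3={foll,t=2,log=-}
step 11 deliver 3→1: —
step 12 deliver 1→0: 0={foll,t=2,log=-}
step 13 deliver 0→1: 1={lead,t=2,log=-}
step 14 deliver 1→2: 2={foll,t=2,log=q}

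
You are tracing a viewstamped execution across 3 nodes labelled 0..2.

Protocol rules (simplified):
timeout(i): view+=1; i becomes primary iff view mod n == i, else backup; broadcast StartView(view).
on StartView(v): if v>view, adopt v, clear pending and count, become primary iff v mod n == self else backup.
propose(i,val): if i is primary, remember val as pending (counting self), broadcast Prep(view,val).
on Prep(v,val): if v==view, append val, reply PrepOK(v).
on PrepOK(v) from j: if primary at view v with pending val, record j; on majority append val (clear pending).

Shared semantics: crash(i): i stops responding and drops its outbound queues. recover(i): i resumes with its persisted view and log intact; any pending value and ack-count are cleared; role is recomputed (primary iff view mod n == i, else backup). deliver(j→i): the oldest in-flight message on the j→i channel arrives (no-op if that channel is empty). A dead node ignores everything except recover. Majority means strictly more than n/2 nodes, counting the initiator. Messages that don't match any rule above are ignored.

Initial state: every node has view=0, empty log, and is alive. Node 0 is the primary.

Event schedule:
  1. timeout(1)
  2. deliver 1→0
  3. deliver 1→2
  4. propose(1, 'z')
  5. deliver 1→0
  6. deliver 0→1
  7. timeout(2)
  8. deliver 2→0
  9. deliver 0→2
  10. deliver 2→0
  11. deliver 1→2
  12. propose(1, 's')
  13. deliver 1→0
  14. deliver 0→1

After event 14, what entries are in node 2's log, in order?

empty

after 1 — timeout(1): n1:prim/v1/[-]
after 2 — deliver 1→0: n0:back/v1/[-]
after 3 — deliver 1→2: n2:back/v1/[-]
after 4 — propose(1,'z'): ·
after 5 — deliver 1→0: n0:back/v1/[z]
after 6 — deliver 0→1: n1:prim/v1/[z]
after 7 — timeout(2): n2:prim/v2/[-]
after 8 — deliver 2→0: n0:back/v2/[z]
after 9 — deliver 0→2: ·
after 10 — deliver 2→0: ·
after 11 — deliver 1→2: ·
after 12 — propose(1,'s'): ·
after 13 — deliver 1→0: ·
after 14 — deliver 0→1: ·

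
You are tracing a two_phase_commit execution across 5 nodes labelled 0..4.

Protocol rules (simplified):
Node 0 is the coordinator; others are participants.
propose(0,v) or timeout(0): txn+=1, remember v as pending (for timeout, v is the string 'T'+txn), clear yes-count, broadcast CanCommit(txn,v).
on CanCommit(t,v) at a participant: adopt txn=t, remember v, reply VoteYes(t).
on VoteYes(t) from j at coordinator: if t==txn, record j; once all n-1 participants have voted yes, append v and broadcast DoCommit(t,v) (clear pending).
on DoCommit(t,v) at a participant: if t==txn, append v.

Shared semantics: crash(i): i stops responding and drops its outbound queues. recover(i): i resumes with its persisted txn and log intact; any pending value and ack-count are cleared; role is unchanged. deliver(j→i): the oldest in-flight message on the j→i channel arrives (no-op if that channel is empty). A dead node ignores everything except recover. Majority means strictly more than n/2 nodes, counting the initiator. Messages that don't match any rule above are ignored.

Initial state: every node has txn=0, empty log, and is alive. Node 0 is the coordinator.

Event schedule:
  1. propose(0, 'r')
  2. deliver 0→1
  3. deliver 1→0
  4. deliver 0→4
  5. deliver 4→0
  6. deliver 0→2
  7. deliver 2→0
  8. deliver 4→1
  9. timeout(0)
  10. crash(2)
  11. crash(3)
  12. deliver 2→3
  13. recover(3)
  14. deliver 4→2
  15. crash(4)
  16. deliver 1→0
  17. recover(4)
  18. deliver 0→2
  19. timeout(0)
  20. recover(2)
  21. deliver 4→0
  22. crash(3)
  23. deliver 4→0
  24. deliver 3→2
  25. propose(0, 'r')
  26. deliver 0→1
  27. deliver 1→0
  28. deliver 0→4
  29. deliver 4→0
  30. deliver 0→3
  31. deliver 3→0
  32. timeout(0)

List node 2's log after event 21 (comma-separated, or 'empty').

after 1 — propose(0,'r'): n0:coor/t1/[-]
after 2 — deliver 0→1: n1:part/t1/[-]
after 3 — deliver 1→0: ·
after 4 — deliver 0→4: n4:part/t1/[-]
after 5 — deliver 4→0: ·
after 6 — deliver 0→2: n2:part/t1/[-]
after 7 — deliver 2→0: ·
after 8 — deliver 4→1: ·
after 9 — timeout(0): n0:coor/t2/[-]
after 10 — crash(2): n2:✗part/t1/[-]
after 11 — crash(3): n3:✗part/t0/[-]
after 12 — deliver 2→3: ·
after 13 — recover(3): n3:part/t0/[-]
after 14 — deliver 4→2: ·
after 15 — crash(4): n4:✗part/t1/[-]
after 16 — deliver 1→0: ·
after 17 — recover(4): n4:part/t1/[-]
after 18 — deliver 0→2: ·
after 19 — timeout(0): n0:coor/t3/[-]
after 20 — recover(2): n2:part/t1/[-]
after 21 — deliver 4→0: ·

empty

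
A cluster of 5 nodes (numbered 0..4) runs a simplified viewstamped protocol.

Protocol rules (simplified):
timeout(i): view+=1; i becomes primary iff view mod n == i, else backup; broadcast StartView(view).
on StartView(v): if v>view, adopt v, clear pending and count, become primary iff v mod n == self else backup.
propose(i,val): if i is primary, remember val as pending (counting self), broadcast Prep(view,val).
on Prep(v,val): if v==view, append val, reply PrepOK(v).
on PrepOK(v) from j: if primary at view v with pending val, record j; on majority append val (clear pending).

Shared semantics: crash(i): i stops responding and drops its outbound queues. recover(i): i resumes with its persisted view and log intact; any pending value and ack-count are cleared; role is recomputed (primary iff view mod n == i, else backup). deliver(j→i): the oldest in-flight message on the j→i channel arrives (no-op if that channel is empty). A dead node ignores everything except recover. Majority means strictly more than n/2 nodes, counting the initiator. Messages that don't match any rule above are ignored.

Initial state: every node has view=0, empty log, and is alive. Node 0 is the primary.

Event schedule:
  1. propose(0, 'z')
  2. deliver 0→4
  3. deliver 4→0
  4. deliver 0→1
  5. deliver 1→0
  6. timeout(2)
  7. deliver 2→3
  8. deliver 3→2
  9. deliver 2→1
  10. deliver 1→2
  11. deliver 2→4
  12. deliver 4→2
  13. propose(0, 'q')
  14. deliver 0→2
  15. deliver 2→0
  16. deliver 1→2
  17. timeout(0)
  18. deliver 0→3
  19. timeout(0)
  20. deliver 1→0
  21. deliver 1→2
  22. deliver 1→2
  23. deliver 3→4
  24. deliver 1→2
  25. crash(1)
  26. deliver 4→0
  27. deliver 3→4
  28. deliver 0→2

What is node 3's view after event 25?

e1 propose(0,'z'): ·
e2 deliver 0→4: 4[back,v=0,z]
e3 deliver 4→0: ·
e4 deliver 0→1: 1[back,v=0,z]
e5 deliver 1→0: 0[prim,v=0,z]
e6 timeout(2): 2[back,v=1,-]
e7 deliver 2→3: 3[back,v=1,-]
e8 deliver 3→2: ·
e9 deliver 2→1: 1[prim,v=1,z]
e10 deliver 1→2: ·
e11 deliver 2→4: 4[back,v=1,z]
e12 deliver 4→2: ·
e13 propose(0,'q'): ·
e14 deliver 0→2: ·
e15 deliver 2→0: 0[back,v=1,z]
e16 deliver 1→2: ·
e17 timeout(0): 0[back,v=2,z]
e18 deliver 0→3: ·
e19 timeout(0): 0[back,v=3,z]
e20 deliver 1→0: ·
e21 deliver 1→2: ·
e22 deliver 1→2: ·
e23 deliver 3→4: ·
e24 deliver 1→2: ·
e25 crash(1): 1[✗prim,v=1,z]

1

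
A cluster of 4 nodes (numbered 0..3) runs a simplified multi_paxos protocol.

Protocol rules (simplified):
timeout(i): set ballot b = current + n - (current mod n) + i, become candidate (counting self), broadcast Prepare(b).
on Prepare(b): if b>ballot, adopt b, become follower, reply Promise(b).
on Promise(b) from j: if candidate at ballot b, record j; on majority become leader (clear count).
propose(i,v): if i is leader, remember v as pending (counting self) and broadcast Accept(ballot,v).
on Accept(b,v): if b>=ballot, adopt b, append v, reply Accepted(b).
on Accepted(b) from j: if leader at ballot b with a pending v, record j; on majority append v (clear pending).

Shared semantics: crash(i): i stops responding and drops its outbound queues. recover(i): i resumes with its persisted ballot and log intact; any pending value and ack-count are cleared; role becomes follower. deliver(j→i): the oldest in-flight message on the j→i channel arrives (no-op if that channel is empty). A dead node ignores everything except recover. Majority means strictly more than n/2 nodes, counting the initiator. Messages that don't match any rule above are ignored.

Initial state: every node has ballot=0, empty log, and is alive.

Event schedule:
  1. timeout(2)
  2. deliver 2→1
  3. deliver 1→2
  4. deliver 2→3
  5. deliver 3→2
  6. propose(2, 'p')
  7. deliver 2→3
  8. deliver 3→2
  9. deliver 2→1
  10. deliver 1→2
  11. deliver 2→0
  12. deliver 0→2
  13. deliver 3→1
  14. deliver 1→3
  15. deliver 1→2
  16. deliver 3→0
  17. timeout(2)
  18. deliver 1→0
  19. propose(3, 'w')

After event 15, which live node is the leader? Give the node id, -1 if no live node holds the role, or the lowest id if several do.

[1] timeout(2) → N2(cand b6 [-])
[2] deliver 2→1 → N1(foll b6 [-])
[3] deliver 1→2 → ∅
[4] deliver 2→3 → N3(foll b6 [-])
[5] deliver 3→2 → N2(lead b6 [-])
[6] propose(2,'p') → ∅
[7] deliver 2→3 → N3(foll b6 [p])
[8] deliver 3→2 → ∅
[9] deliver 2→1 → N1(foll b6 [p])
[10] deliver 1→2 → N2(lead b6 [p])
[11] deliver 2→0 → N0(foll b6 [-])
[12] deliver 0→2 → ∅
[13] deliver 3→1 → ∅
[14] deliver 1→3 → ∅
[15] deliver 1→2 → ∅

2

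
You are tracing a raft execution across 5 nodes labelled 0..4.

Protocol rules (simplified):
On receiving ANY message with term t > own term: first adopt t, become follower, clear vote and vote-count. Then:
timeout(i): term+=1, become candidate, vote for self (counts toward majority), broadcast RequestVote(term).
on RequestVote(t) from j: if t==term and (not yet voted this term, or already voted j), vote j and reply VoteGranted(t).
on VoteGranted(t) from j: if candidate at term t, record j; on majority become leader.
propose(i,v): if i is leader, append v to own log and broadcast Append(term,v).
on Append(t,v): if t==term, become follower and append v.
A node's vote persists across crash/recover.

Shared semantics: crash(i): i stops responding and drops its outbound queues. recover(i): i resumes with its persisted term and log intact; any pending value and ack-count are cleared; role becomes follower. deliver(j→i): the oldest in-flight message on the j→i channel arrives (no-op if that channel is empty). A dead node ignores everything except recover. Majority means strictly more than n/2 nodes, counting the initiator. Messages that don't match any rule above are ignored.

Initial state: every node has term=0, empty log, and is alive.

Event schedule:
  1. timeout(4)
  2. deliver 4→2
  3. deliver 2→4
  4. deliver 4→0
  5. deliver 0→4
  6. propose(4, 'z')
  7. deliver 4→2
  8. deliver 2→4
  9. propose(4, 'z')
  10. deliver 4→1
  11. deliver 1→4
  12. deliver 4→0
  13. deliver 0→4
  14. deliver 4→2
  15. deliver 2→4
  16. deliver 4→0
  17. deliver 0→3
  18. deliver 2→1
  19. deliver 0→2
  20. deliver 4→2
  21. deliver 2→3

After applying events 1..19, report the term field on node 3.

1. timeout(4):  <4:cand t1 ->
2. deliver 4→2:  <2:foll t1 ->
3. deliver 2→4:  nop
4. deliver 4→0:  <0:foll t1 ->
5. deliver 0→4:  <4:lead t1 ->
6. propose(4,'z'):  <4:lead t1 z>
7. deliver 4→2:  <2:foll t1 z>
8. deliver 2→4:  nop
9. propose(4,'z'):  <4:lead t1 z,z>
10. deliver 4→1:  <1:foll t1 ->
11. deliver 1→4:  nop
12. deliver 4→0:  <0:foll t1 z>
13. deliver 0→4:  nop
14. deliver 4→2:  <2:foll t1 z,z>
15. deliver 2→4:  nop
16. deliver 4→0:  <0:foll t1 z,z>
17. deliver 0→3:  nop
18. deliver 2→1:  nop
19. deliver 0→2:  nop

0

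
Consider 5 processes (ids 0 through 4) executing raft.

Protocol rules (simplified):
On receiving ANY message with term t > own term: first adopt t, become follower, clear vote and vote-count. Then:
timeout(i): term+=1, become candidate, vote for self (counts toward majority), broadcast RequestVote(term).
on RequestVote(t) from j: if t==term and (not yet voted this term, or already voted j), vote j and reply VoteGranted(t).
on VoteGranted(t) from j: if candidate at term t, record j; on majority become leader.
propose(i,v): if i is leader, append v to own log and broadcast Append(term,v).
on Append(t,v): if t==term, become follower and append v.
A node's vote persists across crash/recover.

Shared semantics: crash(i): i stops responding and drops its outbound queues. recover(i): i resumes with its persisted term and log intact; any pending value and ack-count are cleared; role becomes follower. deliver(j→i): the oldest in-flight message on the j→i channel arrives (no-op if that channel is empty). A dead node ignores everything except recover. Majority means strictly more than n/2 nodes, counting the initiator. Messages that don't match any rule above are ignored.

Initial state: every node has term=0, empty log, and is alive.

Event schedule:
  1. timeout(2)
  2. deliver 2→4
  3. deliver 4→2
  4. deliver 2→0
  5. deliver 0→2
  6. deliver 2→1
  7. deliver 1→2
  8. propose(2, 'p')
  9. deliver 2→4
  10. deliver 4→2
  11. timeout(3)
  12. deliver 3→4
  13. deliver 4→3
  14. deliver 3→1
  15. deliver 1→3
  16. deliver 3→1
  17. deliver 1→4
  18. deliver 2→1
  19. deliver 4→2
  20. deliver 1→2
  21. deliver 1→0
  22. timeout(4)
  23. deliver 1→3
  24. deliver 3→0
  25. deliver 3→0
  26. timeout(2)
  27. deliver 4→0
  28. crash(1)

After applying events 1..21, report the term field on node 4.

e1 timeout(2): 2[cand,t=1,-]
e2 deliver 2→4: 4[foll,t=1,-]
e3 deliver 4→2: ·
e4 deliver 2→0: 0[foll,t=1,-]
e5 deliver 0→2: 2[lead,t=1,-]
e6 deliver 2→1: 1[foll,t=1,-]
e7 deliver 1→2: ·
e8 propose(2,'p'): 2[lead,t=1,p]
e9 deliver 2→4: 4[foll,t=1,p]
e10 deliver 4→2: ·
e11 timeout(3): 3[cand,t=1,-]
e12 deliver 3→4: ·
e13 deliver 4→3: ·
e14 deliver 3→1: ·
e15 deliver 1→3: ·
e16 deliver 3→1: ·
e17 deliver 1→4: ·
e18 deliver 2→1: 1[foll,t=1,p]
e19 deliver 4→2: ·
e20 deliver 1→2: ·
e21 deliver 1→0: ·

1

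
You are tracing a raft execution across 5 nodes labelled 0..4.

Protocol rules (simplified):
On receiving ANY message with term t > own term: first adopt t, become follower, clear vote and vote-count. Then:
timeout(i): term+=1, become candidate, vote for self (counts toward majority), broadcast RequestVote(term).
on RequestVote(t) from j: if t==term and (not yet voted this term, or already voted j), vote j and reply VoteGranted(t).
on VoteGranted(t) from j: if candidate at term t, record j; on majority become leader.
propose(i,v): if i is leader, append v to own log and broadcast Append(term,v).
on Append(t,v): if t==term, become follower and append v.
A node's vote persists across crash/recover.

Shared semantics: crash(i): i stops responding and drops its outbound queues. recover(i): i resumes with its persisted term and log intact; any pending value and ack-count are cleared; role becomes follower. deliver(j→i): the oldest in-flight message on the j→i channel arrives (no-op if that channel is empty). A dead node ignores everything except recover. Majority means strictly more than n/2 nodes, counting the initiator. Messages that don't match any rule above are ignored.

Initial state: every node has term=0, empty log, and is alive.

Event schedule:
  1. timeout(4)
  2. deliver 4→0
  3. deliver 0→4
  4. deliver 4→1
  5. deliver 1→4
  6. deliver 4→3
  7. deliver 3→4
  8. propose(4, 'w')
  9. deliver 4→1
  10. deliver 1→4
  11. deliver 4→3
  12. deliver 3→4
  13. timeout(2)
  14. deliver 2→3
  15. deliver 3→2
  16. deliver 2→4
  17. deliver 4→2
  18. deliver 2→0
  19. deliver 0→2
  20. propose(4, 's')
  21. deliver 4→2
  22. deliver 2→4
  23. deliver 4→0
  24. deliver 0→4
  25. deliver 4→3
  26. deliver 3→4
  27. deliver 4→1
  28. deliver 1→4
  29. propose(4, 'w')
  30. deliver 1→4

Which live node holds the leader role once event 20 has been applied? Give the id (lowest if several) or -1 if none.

1. timeout(4):  <4:cand t1 ->
2. deliver 4→0:  <0:foll t1 ->
3. deliver 0→4:  nop
4. deliver 4→1:  <1:foll t1 ->
5. deliver 1→4:  <4:lead t1 ->
6. deliver 4→3:  <3:foll t1 ->
7. deliver 3→4:  nop
8. propose(4,'w'):  <4:lead t1 w>
9. deliver 4→1:  <1:foll t1 w>
10. deliver 1→4:  nop
11. deliver 4→3:  <3:foll t1 w>
12. deliver 3→4:  nop
13. timeout(2):  <2:cand t1 ->
14. deliver 2→3:  nop
15. deliver 3→2:  nop
16. deliver 2→4:  nop
17. deliver 4→2:  nop
18. deliver 2→0:  nop
19. deliver 0→2:  nop
20. propose(4,'s'):  <4:lead t1 w,s>

4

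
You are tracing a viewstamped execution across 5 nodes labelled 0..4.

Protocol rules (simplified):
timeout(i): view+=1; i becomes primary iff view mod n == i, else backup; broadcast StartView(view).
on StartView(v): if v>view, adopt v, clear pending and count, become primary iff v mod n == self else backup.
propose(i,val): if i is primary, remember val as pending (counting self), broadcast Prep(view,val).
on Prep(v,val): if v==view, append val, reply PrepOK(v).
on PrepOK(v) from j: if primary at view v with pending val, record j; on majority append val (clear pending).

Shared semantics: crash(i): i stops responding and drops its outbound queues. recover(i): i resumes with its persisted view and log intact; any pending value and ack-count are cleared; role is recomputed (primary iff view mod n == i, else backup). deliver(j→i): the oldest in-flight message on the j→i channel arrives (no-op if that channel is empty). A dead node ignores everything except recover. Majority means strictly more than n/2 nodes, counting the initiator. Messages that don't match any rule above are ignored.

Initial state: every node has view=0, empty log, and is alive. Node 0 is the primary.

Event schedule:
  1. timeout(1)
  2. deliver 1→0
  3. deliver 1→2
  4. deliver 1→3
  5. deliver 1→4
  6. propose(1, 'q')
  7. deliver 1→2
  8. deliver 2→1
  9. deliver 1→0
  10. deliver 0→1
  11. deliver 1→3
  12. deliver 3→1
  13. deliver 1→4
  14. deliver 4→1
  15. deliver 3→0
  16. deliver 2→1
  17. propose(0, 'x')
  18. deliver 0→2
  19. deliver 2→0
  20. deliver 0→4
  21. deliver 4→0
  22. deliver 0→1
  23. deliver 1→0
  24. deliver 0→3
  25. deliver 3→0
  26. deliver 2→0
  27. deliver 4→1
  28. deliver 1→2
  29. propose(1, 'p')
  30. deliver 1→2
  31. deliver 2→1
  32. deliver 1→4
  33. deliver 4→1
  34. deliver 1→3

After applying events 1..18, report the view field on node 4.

1. timeout(1):  <1:prim v1 ->
2. deliver 1→0:  <0:back v1 ->
3. deliver 1→2:  <2:back v1 ->
4. deliver 1→3:  <3:back v1 ->
5. deliver 1→4:  <4:back v1 ->
6. propose(1,'q'):  nop
7. deliver 1→2:  <2:back v1 q>
8. deliver 2→1:  nop
9. deliver 1→0:  <0:back v1 q>
10. deliver 0→1:  <1:prim v1 q>
11. deliver 1→3:  <3:back v1 q>
12. deliver 3→1:  nop
13. deliver 1→4:  <4:back v1 q>
14. deliver 4→1:  nop
15. deliver 3→0:  nop
16. deliver 2→1:  nop
17. propose(0,'x'):  nop
18. deliver 0→2:  nop

1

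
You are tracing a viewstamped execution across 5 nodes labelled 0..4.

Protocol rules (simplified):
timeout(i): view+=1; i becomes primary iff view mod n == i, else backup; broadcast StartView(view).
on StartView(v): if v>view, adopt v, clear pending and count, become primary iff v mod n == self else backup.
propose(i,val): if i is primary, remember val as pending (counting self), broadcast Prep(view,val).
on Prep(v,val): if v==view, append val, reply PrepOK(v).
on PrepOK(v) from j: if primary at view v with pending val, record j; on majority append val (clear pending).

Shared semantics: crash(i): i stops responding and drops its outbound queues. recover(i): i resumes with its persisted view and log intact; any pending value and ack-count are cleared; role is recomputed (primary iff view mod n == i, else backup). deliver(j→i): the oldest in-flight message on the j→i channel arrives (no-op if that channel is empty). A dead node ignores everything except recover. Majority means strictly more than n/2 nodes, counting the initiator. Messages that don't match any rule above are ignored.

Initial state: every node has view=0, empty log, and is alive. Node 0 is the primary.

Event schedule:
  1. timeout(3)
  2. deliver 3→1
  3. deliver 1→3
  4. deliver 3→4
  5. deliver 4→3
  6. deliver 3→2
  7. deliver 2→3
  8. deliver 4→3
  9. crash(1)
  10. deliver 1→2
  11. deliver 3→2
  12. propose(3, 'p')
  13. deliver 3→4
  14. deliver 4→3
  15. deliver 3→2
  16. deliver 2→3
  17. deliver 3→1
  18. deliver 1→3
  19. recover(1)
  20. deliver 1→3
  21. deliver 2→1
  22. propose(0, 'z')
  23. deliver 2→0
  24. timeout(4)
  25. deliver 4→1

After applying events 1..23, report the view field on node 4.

after 1 — timeout(3): n3:back/v1/[-]
after 2 — deliver 3→1: n1:prim/v1/[-]
after 3 — deliver 1→3: ·
after 4 — deliver 3→4: n4:back/v1/[-]
after 5 — deliver 4→3: ·
after 6 — deliver 3→2: n2:back/v1/[-]
after 7 — deliver 2→3: ·
after 8 — deliver 4→3: ·
after 9 — crash(1): n1:✗prim/v1/[-]
after 10 — deliver 1→2: ·
after 11 — deliver 3→2: ·
after 12 — propose(3,'p'): ·
after 13 — deliver 3→4: ·
after 14 — deliver 4→3: ·
after 15 — deliver 3→2: ·
after 16 — deliver 2→3: ·
after 17 — deliver 3→1: ·
after 18 — deliver 1→3: ·
after 19 — recover(1): n1:prim/v1/[-]
after 20 — deliver 1→3: ·
after 21 — deliver 2→1: ·
after 22 — propose(0,'z'): ·
after 23 — deliver 2→0: ·

1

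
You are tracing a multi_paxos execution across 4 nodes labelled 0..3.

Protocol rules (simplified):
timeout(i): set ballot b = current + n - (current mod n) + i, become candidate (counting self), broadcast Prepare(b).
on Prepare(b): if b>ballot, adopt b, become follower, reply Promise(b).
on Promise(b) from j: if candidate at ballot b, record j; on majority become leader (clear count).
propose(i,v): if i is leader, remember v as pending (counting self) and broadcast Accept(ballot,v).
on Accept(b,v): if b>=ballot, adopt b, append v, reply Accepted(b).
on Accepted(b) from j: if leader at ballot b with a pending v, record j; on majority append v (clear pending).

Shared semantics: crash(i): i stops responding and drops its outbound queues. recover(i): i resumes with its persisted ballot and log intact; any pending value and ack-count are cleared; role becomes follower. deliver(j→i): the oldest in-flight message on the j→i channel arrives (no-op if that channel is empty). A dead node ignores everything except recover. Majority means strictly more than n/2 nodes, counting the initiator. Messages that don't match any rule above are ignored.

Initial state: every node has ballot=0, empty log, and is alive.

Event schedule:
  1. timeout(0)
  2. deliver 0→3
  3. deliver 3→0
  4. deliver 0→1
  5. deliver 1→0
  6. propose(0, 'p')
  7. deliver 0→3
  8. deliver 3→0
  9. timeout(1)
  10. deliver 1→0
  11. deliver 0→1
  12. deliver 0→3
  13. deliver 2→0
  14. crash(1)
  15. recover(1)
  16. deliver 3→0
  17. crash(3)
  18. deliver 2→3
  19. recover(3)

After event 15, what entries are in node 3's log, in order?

p

after 1 — timeout(0): n0:cand/b4/[-]
after 2 — deliver 0→3: n3:foll/b4/[-]
after 3 — deliver 3→0: ·
after 4 — deliver 0→1: n1:foll/b4/[-]
after 5 — deliver 1→0: n0:lead/b4/[-]
after 6 — propose(0,'p'): ·
after 7 — deliver 0→3: n3:foll/b4/[p]
after 8 — deliver 3→0: ·
after 9 — timeout(1): n1:cand/b9/[-]
after 10 — deliver 1→0: n0:foll/b9/[-]
after 11 — deliver 0→1: ·
after 12 — deliver 0→3: ·
after 13 — deliver 2→0: ·
after 14 — crash(1): n1:✗cand/b9/[-]
after 15 — recover(1): n1:foll/b9/[-]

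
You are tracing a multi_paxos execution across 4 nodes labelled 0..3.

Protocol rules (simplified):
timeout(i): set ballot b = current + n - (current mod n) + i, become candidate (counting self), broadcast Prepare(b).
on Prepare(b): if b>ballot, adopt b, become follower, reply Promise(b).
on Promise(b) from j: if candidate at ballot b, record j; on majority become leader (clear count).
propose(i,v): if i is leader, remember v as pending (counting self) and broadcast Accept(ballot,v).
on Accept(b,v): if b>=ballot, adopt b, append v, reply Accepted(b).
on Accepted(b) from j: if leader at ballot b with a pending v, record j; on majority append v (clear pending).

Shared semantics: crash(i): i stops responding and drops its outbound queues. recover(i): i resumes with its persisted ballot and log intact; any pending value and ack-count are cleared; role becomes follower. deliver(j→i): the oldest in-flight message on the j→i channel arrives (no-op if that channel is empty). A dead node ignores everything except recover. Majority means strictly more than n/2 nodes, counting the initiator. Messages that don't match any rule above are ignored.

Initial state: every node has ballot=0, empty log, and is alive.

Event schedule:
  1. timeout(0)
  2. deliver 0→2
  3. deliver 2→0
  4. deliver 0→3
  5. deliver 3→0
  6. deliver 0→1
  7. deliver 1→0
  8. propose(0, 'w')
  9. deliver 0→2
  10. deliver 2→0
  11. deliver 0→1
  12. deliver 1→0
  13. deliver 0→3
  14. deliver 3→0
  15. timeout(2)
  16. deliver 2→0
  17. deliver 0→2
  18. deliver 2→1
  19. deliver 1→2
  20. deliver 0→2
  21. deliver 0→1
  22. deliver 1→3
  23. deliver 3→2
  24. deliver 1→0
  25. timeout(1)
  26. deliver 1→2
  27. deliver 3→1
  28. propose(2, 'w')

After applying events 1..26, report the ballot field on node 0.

e1 timeout(0): 0[cand,b=4,-]
e2 deliver 0→2: 2[foll,b=4,-]
e3 deliver 2→0: ·
e4 deliver 0→3: 3[foll,b=4,-]
e5 deliver 3→0: 0[lead,b=4,-]
e6 deliver 0→1: 1[foll,b=4,-]
e7 deliver 1→0: ·
e8 propose(0,'w'): ·
e9 deliver 0→2: 2[foll,b=4,w]
e10 deliver 2→0: ·
e11 deliver 0→1: 1[foll,b=4,w]
e12 deliver 1→0: 0[lead,b=4,w]
e13 deliver 0→3: 3[foll,b=4,w]
e14 deliver 3→0: ·
e15 timeout(2): 2[cand,b=10,w]
e16 deliver 2→0: 0[foll,b=10,w]
e17 deliver 0→2: ·
e18 deliver 2→1: 1[foll,b=10,w]
e19 deliver 1→2: 2[lead,b=10,w]
e20 deliver 0→2: ·
e21 deliver 0→1: ·
e22 deliver 1→3: ·
e23 deliver 3→2: ·
e24 deliver 1→0: ·
e25 timeout(1): 1[cand,b=13,w]
e26 deliver 1→2: 2[foll,b=13,w]

10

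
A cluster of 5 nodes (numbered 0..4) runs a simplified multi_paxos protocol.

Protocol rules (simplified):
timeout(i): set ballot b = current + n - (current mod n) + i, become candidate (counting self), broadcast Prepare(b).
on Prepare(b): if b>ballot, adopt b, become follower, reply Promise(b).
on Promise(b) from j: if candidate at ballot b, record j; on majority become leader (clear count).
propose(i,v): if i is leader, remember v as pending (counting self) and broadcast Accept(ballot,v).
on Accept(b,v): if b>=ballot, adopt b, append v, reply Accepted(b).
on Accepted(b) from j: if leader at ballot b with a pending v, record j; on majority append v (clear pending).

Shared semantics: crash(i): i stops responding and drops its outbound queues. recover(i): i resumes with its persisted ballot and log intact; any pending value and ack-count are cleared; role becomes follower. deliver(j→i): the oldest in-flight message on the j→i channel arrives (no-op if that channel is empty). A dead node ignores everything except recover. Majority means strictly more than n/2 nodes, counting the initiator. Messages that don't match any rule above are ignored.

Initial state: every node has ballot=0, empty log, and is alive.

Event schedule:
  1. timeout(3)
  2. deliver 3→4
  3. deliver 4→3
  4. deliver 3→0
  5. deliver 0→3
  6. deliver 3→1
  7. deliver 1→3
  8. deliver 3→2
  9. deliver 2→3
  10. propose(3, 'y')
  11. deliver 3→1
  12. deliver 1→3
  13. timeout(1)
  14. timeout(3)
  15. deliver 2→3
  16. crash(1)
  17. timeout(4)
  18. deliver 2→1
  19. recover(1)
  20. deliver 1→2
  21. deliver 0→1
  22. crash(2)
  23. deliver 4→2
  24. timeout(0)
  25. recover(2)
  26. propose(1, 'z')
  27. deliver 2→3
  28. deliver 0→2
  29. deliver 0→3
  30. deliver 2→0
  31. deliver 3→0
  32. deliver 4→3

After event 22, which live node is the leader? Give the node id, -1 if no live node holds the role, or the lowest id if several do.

after 1 — timeout(3): n3:cand/b8/[-]
after 2 — deliver 3→4: n4:foll/b8/[-]
after 3 — deliver 4→3: ·
after 4 — deliver 3→0: n0:foll/b8/[-]
after 5 — deliver 0→3: n3:lead/b8/[-]
after 6 — deliver 3→1: n1:foll/b8/[-]
after 7 — deliver 1→3: ·
after 8 — deliver 3→2: n2:foll/b8/[-]
after 9 — deliver 2→3: ·
after 10 — propose(3,'y'): ·
after 11 — deliver 3→1: n1:foll/b8/[y]
after 12 — deliver 1→3: ·
after 13 — timeout(1): n1:cand/b11/[y]
after 14 — timeout(3): n3:cand/b13/[-]
after 15 — deliver 2→3: ·
after 16 — crash(1): n1:✗cand/b11/[y]
after 17 — timeout(4): n4:cand/b14/[-]
after 18 — deliver 2→1: ·
after 19 — recover(1): n1:foll/b11/[y]
after 20 — deliver 1→2: ·
after 21 — deliver 0→1: ·
after 22 — crash(2): n2:✗foll/b8/[-]

-1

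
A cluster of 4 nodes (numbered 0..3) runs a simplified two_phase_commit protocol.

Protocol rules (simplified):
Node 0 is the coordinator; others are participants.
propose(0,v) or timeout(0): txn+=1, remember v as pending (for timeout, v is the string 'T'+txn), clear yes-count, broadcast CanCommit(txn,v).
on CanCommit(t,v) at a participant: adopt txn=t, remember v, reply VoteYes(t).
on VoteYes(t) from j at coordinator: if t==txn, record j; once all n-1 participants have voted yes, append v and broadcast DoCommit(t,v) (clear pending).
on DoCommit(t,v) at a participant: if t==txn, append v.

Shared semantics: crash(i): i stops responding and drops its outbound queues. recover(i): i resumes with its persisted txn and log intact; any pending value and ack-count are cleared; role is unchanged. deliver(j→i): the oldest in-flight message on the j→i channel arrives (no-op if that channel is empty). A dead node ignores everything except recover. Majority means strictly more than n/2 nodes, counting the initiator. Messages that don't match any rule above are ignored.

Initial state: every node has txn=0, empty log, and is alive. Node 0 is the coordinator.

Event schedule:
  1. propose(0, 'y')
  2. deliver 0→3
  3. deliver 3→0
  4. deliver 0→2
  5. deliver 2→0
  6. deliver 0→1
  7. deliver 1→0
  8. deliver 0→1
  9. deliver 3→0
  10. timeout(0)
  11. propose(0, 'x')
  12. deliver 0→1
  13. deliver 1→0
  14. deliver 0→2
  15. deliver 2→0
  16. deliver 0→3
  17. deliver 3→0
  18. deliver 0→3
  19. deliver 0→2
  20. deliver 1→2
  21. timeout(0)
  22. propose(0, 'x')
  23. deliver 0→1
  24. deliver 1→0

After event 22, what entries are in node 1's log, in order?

step 1 propose(0,'y'): 0={coor,t=1,log=-}
step 2 deliver 0→3: 3={part,t=1,log=-}
step 3 deliver 3→0: —
step 4 deliver 0→2: 2={part,t=1,log=-}
step 5 deliver 2→0: —
step 6 deliver 0→1: 1={part,t=1,log=-}
step 7 deliver 1→0: 0={coor,t=1,log=y}
step 8 deliver 0→1: 1={part,t=1,log=y}
step 9 deliver 3→0: —
step 10 timeout(0): 0={coor,t=2,log=y}
step 11 propose(0,'x'): 0={coor,t=3,log=y}
step 12 deliver 0→1: 1={part,t=2,log=y}
step 13 deliver 1→0: —
step 14 deliver 0→2: 2={part,t=1,log=y}
step 15 deliver 2→0: —
step 16 deliver 0→3: 3={part,t=1,log=y}
step 17 deliver 3→0: —
step 18 deliver 0→3: 3={part,t=2,log=y}
step 19 deliver 0→2: 2={part,t=2,log=y}
step 20 deliver 1→2: —
step 21 timeout(0): 0={coor,t=4,log=y}
step 22 propose(0,'x'): 0={coor,t=5,log=y}

y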